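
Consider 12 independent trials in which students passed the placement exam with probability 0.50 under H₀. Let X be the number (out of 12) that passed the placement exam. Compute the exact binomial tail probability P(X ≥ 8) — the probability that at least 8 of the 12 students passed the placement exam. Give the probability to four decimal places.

X ~ Binomial(n=12, p=0.50).
P(X ≥ 8) = Σ_{j=8}^{12} C(12,j)·0.50^j·0.50^{12−j}.
= 0.120850 + 0.053711 + 0.016113 + 0.002930 + 0.000244 = 0.1938.

P = 0.1938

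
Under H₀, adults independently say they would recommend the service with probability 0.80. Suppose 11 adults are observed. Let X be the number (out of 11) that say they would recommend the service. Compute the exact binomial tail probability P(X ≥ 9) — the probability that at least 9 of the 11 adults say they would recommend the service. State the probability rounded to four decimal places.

P = 0.6174

X is binomial with n = 11 and p = 0.80.
P(X ≥ 9) = C(11,9)·0.80^9·0.20^2 + C(11,10)·0.80^10·0.20^1 + C(11,11)·0.80^11·0.20^0.
= 0.295279 + 0.236223 + 0.085899 = 0.6174.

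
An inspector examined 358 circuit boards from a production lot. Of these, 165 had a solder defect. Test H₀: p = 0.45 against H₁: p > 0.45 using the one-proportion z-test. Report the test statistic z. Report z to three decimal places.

z = 0.414

The sample proportion is 165/358 = 0.46089.
Under H₀, SE = √(p₀(1−p₀)/n) = √(0.45·0.55/358) = √0.000691341 = 0.026293.
z = (p̂ − p₀)/SE = (0.46089 − 0.45)/0.026293 = 0.414.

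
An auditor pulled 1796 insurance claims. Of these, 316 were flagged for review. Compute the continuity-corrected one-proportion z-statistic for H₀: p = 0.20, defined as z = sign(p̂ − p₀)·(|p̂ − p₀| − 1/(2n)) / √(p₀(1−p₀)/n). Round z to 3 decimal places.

Sample proportion p̂ = 316/1796 = 0.17595. p̂ − p₀ = -0.024053.
Continuity correction 1/(2n) = 1/3592 = 0.000278.
Corrected numerator: |-0.024053| − 0.000278 = 0.023775.
SE₀ = √(0.20·0.80/1796) = 0.009439.
z = −0.023775/0.009439 = -2.519.

z = -2.519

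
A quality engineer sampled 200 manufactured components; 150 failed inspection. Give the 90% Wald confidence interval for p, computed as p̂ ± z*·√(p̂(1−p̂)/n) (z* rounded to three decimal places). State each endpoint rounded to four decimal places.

(0.6996, 0.8004)

The sample proportion is 150/200 = 0.75000.
SE(p̂) = √(0.75000·0.25000/200) = 0.030619.
The 90% critical value is z* = 1.645.
Margin = 1.645·0.030619 = 0.05037.
So the interval runs from 0.6996 to 0.8004.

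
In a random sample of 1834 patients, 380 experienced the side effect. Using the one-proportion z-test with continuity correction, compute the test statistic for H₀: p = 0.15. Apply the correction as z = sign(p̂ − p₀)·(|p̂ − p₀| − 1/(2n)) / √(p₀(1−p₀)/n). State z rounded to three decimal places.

z = 6.827

With x = 380 successes in n = 1834, p̂ = 0.20720. p̂ − p₀ = 0.057197.
1/(2n) = 0.000273.
Corrected numerator: |0.057197| − 0.000273 = 0.056924.
Under H₀, SE = √(p₀(1−p₀)/n) = √(0.15·0.85/1834) = √0.000069520 = 0.008338.
z = +0.056924/0.008338 = 6.827.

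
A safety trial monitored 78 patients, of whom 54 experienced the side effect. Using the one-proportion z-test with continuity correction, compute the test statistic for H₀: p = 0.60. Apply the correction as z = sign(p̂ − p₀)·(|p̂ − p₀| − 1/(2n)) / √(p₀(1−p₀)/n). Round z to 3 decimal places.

z = 1.549

The sample proportion is 54/78 = 0.69231. p̂ − p₀ = 0.092308.
Continuity correction 1/(2n) = 1/156 = 0.006410.
Corrected numerator: |0.092308| − 0.006410 = 0.085898.
SE₀ = √(0.60·0.40/78) = 0.055470.
z = +0.085898/0.055470 = 1.549.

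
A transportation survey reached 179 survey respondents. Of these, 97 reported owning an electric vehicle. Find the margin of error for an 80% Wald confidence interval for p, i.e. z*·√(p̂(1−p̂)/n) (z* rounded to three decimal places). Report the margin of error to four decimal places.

p̂ = 97/179 = 0.54190.
SE = √(p̂(1−p̂)/n) = √(0.248244/179) = 0.037240.
For 80% confidence, z* = 1.282.
ME = 1.282·0.037240 = 0.0477.

ME = 0.0477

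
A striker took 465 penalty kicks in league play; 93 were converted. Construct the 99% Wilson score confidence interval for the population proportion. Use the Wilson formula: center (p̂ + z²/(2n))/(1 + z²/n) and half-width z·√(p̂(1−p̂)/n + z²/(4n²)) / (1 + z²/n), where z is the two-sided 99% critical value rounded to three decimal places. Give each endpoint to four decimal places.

p̂ = 93/465 = 0.20000; z = 2.576, so z² = 6.635776.
1 + z²/n = 1.014270.
Adjusted center: (0.20000 + z²/(2n))/1.014270 = 0.20422.
Radicand: p̂(1−p̂)/n + z²/(4n²) = 0.000344086 + 0.000007672 = 0.000351758.
Half-width = z·√(radicand)/denom = 2.576·0.018755/1.014270 = 0.04763.
So the interval runs from 0.1566 to 0.2519.

(0.1566, 0.2519)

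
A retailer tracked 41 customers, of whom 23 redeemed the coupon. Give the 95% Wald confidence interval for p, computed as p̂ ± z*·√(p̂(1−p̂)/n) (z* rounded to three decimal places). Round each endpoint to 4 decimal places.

(0.4091, 0.7129)

With x = 23 successes in n = 41, p̂ = 0.56098.
SE(p̂) = √(0.56098·0.43902/41) = 0.077504.
z* = 1.960 at the 95% level.
Margin of error: 1.960 × 0.077504 = 0.15191.
So the interval runs from 0.4091 to 0.7129.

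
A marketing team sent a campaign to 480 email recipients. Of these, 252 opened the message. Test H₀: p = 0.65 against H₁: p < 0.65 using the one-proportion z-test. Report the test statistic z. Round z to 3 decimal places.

With x = 252 successes in n = 480, p̂ = 0.52500.
Under H₀, SE = √(p₀(1−p₀)/n) = √(0.65·0.35/480) = √0.000473958 = 0.021771.
z = (0.52500 − 0.65)/0.021771 = -0.12500/0.021771 = -5.742.

z = -5.742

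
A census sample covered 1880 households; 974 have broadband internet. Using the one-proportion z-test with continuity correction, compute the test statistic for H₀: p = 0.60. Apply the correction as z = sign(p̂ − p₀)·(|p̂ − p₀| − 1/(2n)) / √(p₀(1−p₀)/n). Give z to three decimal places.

z = -7.226

The sample proportion is 974/1880 = 0.51809. p̂ − p₀ = -0.081915.
Continuity correction 1/(2n) = 1/3760 = 0.000266.
Corrected numerator: |-0.081915| − 0.000266 = 0.081649.
SE₀ = √(0.60·0.40/1880) = 0.011299.
z = −0.081649/0.011299 = -7.226.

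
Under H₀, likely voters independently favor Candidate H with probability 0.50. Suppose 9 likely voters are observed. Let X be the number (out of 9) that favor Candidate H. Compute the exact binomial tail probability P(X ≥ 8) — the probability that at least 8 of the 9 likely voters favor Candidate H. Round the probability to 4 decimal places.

X ~ Binomial(n=9, p=0.50).
P(X ≥ 8) = C(9,8)·0.50^8·0.50^1 + C(9,9)·0.50^9·0.50^0.
= 0.017578 + 0.001953 = 0.0195.

P = 0.0195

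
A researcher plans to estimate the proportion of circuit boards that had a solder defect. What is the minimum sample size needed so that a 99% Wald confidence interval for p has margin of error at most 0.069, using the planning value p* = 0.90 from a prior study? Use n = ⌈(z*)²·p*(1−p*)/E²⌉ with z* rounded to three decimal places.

The 99% critical value is z* = 2.576.
p*(1−p*) = 0.90·0.10 = 0.0900.
(z*)²·p*(1−p*)/E² = 6.635776·0.0900/0.004761 = 125.440.
⌈125.440⌉ = 126.

n = 126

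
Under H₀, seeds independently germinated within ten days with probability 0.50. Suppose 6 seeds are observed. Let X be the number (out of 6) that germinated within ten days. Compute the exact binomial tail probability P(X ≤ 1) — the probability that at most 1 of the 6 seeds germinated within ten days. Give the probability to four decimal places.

P = 0.1094

X ~ Binomial(n=6, p=0.50).
P(X ≤ 1) = C(6,0)·0.50^0·0.50^6 + C(6,1)·0.50^1·0.50^5.
= 0.015625 + 0.093750 = 0.1094.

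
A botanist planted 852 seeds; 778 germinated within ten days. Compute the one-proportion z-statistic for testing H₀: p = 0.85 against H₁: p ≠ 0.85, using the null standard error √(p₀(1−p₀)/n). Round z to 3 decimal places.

z = 5.162

With x = 778 successes in n = 852, p̂ = 0.91315.
SE₀ = √(0.85·0.15/852) = 0.012233.
Test statistic: z = 0.06315/0.012233 = 5.162.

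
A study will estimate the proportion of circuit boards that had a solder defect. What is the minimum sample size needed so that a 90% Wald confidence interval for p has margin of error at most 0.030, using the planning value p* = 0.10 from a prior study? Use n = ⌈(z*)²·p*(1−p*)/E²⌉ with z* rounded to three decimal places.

For 90% confidence, z* = 1.645.
p*(1−p*) = 0.0900.
(z*)²·p*(1−p*)/E² = 2.706025·0.0900/0.000900 = 270.603.
⌈270.603⌉ = 271.

n = 271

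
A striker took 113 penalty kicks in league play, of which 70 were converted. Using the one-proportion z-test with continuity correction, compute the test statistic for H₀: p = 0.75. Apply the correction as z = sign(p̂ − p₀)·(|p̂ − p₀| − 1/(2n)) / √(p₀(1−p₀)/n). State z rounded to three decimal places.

z = -3.096

p̂ = 70/113 = 0.61947. p̂ − p₀ = -0.130531.
1/(2n) = 0.004425.
Corrected numerator: |-0.130531| − 0.004425 = 0.126106.
Null standard error: √(0.75·0.25/113) = √0.001659292 = 0.040734.
z = −0.126106/0.040734 = -3.096.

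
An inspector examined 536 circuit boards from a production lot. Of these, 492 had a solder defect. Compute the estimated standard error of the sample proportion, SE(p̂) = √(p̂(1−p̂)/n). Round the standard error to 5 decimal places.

SE = 0.01186

p̂ = 492/536 = 0.91791.
p̂(1−p̂) = 0.075351.
SE = √(0.075351/536) = 0.01186.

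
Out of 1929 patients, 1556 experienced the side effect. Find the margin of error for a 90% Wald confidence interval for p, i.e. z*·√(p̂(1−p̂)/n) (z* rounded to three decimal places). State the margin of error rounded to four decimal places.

ME = 0.0148

The sample proportion is 1556/1929 = 0.80664.
SE = √(p̂(1−p̂)/n) = √(0.155975/1929) = 0.008992.
z* = 1.645 at the 90% level.
ME = 1.645·0.008992 = 0.0148.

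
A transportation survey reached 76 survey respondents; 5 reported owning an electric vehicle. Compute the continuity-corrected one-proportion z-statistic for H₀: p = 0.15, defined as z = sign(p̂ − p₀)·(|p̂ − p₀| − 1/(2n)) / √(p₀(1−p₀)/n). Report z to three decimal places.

p̂ = 5/76 = 0.06579. p̂ − p₀ = -0.084211.
Continuity correction 1/(2n) = 1/152 = 0.006579.
Corrected numerator: |-0.084211| − 0.006579 = 0.077632.
Null standard error: √(0.15·0.85/76) = √0.001677632 = 0.040959.
z = (−)0.077632/0.040959 = -1.895.

z = -1.895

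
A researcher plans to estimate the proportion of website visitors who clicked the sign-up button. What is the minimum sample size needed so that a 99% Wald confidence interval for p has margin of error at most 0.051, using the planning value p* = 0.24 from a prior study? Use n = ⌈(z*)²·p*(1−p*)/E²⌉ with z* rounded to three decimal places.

n = 466

The 99% critical value is z* = 2.576.
p*(1−p*) = 0.1824.
Required n before rounding: 6.635776 × 0.1824 / 0.051² = 465.346.
⌈465.346⌉ = 466.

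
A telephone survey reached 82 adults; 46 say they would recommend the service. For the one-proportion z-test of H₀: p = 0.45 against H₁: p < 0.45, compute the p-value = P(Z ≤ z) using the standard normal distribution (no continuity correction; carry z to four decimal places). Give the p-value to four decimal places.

The sample proportion is 46/82 = 0.56098.
Null standard error: √(0.45·0.55/82) = √0.003018293 = 0.054939.
z = (p̂ − p₀)/SE = (46/82 − 0.45)/0.054939 ≈ 2.0200.
From the standard normal, P(Z ≤ z) = 0.9783.

p-value = 0.9783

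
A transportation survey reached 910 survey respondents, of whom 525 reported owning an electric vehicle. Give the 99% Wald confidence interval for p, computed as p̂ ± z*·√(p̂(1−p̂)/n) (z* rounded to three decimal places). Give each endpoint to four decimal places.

(0.5347, 0.6191)

The sample proportion is 525/910 = 0.57692.
Standard error of p̂: √(0.244083/910) = √0.000268223 = 0.016378.
For 99% confidence, z* = 2.576.
Margin = 2.576·0.016378 = 0.04219.
Interval: 0.57692 ± 0.04219 → (0.5347, 0.6191).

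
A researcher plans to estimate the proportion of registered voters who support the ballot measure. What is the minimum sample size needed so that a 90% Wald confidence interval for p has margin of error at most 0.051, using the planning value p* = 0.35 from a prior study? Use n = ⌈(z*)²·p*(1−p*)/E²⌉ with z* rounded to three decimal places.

n = 237

The 90% critical value is z* = 1.645.
p*(1−p*) = 0.35·0.65 = 0.2275.
Required n before rounding: 2.706025 × 0.2275 / 0.051² = 236.686.
Rounding up, n = 237.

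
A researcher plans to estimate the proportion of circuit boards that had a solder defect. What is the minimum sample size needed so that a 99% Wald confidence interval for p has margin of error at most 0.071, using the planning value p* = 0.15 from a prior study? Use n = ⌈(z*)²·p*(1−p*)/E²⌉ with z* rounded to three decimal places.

For 99% confidence, z* = 2.576.
p*(1−p*) = 0.1275.
(z*)²·p*(1−p*)/E² = 6.635776·0.1275/0.005041 = 167.836.
Rounding up, n = 168.

n = 168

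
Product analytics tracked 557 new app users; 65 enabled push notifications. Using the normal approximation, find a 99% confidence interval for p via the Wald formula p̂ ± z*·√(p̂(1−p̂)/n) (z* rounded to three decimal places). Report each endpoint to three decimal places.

(0.082, 0.152)

p̂ = 65/557 = 0.11670.
SE(p̂) = √(0.11670·0.88330/557) = 0.013604.
For 99% confidence, z* = 2.576.
Margin of error: 2.576 × 0.013604 = 0.03504.
So the interval runs from 0.082 to 0.152.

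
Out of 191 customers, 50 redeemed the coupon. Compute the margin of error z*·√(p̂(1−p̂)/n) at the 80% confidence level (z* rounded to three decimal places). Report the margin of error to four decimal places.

p̂ = 50/191 = 0.26178.
SE(p̂) = √(0.26178·0.73822/191) = 0.031809.
z* = 1.282 at the 80% level.
ME = 1.282·0.031809 = 0.0408.

ME = 0.0408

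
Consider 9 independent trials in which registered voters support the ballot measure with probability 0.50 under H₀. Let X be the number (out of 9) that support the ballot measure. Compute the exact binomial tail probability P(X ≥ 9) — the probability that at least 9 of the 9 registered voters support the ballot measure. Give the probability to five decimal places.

X ~ Binomial(n=9, p=0.50).
P(X ≥ 9) = C(9,9)·0.50^9·0.50^0.
= 0.001953 = 0.00195.

P = 0.00195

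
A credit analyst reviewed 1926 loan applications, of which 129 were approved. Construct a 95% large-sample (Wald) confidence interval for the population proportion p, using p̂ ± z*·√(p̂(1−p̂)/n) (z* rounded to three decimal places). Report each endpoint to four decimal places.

(0.0558, 0.0781)

Sample proportion p̂ = 129/1926 = 0.06698.
SE(p̂) = √(0.06698·0.93302/1926) = 0.005696.
The 95% critical value is z* = 1.960.
Margin = 1.960·0.005696 = 0.01116.
Interval: 0.06698 ± 0.01116 → (0.0558, 0.0781).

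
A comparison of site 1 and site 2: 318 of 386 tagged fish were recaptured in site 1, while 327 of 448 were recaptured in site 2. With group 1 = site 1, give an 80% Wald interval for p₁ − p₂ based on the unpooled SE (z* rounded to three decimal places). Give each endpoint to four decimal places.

(0.0573, 0.1305)

p̂₁ = 318/386 = 0.82383, p̂₂ = 327/448 = 0.72991; p̂₁ − p̂₂ = 0.09392.
Unpooled SE = √(p̂₁(1−p̂₁)/n₁ + p̂₂(1−p̂₂)/n₂) = √(0.000375988 + 0.000440047) = 0.028566.
The 80% critical value is z* = 1.282. Margin = 1.282·0.028566 = 0.03662.
So the interval runs from 0.0573 to 0.1305.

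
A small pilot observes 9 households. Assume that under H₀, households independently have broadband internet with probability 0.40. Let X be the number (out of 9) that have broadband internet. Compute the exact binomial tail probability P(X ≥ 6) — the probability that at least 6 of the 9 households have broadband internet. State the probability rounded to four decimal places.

P = 0.0994

X is binomial with n = 9 and p = 0.40.
P(X ≥ 6) = C(9,6)·0.40^6·0.60^3 + C(9,7)·0.40^7·0.60^2 + C(9,8)·0.40^8·0.60^1 + C(9,9)·0.40^9·0.60^0.
= 0.074318 + 0.021234 + 0.003539 + 0.000262 = 0.0994.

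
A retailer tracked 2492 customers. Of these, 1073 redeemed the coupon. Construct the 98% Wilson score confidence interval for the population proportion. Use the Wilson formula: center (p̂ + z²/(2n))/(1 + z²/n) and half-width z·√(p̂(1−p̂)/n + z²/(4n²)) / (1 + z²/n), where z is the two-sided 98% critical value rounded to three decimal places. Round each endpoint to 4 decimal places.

(0.4077, 0.4538)

Here p̂ = 1073/2492 = 0.43058 and z = 2.326 (z² = 5.410276).
Denominator 1 + z²/n = 1 + 5.410276/2492 = 1.002171.
Center = (0.43058 + 0.001086)/1.002171 = 0.43073.
Radicand: p̂(1−p̂)/n + z²/(4n²) = 0.000098387 + 0.000000218 = 0.000098605.
Half-width = 2.326·√0.000098605/1.002171 = 0.02305.
CI: 0.43073 ± 0.02305 = (0.4077, 0.4538).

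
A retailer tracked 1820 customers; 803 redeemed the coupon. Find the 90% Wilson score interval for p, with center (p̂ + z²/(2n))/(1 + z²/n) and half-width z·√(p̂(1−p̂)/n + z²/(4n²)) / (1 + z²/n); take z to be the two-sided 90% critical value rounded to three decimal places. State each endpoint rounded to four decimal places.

p̂ = 803/1820 = 0.44121; z = 1.645, so z² = 2.706025.
1 + z²/n = 1.001487.
Center = (0.44121 + 0.000743)/1.001487 = 0.44130.
Radicand: p̂(1−p̂)/n + z²/(4n²) = 0.000135464 + 0.000000204 = 0.000135668.
Half-width = 1.645·√0.000135668/1.001487 = 0.01913.
So the interval runs from 0.4222 to 0.4604.

(0.4222, 0.4604)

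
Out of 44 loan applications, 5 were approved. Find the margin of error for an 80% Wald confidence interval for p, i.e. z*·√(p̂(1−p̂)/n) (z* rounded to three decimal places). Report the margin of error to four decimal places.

ME = 0.0613

p̂ = 5/44 = 0.11364.
SE(p̂) = √(0.11364·0.88636/44) = 0.047845.
For 80% confidence, z* = 1.282.
Margin of error = z*·SE = 1.282 × 0.047845 = 0.0613.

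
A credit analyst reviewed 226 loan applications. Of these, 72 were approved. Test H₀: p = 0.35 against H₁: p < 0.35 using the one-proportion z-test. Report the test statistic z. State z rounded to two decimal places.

z = -0.99

With x = 72 successes in n = 226, p̂ = 0.31858.
SE₀ = √(0.35·0.65/226) = 0.031728.
z = (0.31858 − 0.35)/0.031728 = -0.03142/0.031728 = -0.99.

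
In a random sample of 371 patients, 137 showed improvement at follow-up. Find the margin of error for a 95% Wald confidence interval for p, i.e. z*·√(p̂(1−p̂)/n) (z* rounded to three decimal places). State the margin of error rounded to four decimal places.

ME = 0.0491

p̂ = 137/371 = 0.36927.
Standard error of p̂: √(0.232910/371) = √0.000627790 = 0.025056.
z* = 1.960 at the 95% level.
So ME = 0.0491.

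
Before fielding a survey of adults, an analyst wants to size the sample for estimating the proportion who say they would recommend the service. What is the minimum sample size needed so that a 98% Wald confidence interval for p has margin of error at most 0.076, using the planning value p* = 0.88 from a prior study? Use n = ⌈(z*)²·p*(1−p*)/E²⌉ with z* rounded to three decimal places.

The 98% critical value is z* = 2.326.
p*(1−p*) = 0.1056.
(z*)²·p*(1−p*)/E² = 5.410276·0.1056/0.005776 = 98.914.
Rounding up, n = 99.

n = 99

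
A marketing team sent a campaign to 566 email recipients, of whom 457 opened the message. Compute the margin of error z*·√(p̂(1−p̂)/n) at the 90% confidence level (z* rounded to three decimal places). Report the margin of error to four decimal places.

Sample proportion p̂ = 457/566 = 0.80742.
SE(p̂) = √(0.80742·0.19258/566) = 0.016575.
z* = 1.645 at the 90% level.
ME = 1.645·0.016575 = 0.0273.

ME = 0.0273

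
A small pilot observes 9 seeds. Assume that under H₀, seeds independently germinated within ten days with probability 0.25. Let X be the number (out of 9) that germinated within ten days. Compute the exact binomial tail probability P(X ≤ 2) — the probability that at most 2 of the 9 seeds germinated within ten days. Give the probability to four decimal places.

X ~ Binomial(n=9, p=0.25).
P(X ≤ 2) = C(9,0)·0.25^0·0.75^9 + C(9,1)·0.25^1·0.75^8 + C(9,2)·0.25^2·0.75^7.
= 0.075085 + 0.225254 + 0.300339 = 0.6007.

P = 0.6007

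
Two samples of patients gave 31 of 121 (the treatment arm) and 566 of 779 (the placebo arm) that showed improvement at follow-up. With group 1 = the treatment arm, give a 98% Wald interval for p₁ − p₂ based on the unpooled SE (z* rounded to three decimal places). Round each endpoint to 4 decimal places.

(-0.5699, -0.3709)

p̂₁ = 31/121 = 0.25620, p̂₂ = 566/779 = 0.72657; p̂₁ − p̂₂ = -0.47037.
SE = √(0.001574882 + 0.000255026) = √0.001829908 = 0.042777.
z* = 2.326 at the 98% level. Margin = 2.326·0.042777 = 0.09950.
So the interval runs from -0.5699 to -0.3709.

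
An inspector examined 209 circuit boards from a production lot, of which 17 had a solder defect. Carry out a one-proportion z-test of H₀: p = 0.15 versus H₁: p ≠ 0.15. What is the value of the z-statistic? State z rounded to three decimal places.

z = -2.780

p̂ = 17/209 = 0.08134.
Null standard error: √(0.15·0.85/209) = √0.000610048 = 0.024699.
Test statistic: z = -0.06866/0.024699 = -2.780.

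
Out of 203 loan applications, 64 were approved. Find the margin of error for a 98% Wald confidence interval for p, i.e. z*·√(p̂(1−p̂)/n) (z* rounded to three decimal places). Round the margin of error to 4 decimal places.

ME = 0.0759

The sample proportion is 64/203 = 0.31527.
SE = √(p̂(1−p̂)/n) = √(0.215875/203) = 0.032610.
z* = 2.326 at the 98% level.
So ME = 0.0759.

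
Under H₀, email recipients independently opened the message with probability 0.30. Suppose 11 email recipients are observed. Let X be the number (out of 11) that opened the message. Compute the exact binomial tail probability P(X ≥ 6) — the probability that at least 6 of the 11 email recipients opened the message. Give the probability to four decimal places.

P = 0.0782

X is binomial with n = 11 and p = 0.30.
P(X ≥ 6) = Σ_{j=6}^{11} C(11,j)·0.30^j·0.70^{11−j}.
= 0.056606 + 0.017328 + 0.003713 + 0.000530 + 0.000045 + 0.000002 = 0.0782.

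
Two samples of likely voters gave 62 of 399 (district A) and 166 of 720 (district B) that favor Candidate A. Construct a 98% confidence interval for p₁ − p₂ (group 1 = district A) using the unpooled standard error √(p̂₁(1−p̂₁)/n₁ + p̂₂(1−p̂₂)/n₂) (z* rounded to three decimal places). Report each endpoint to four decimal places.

(-0.1310, -0.0194)

p̂₁ = 0.15539, p̂₂ = 0.23056, so the observed difference is -0.07517.
Unpooled SE = √(p̂₁(1−p̂₁)/n₁ + p̂₂(1−p̂₂)/n₂) = √(0.000328930 + 0.000246388) = 0.023986.
z* = 2.326 at the 98% level. Margin = 2.326·0.023986 = 0.05579.
CI: -0.07517 ± 0.05579 = (-0.1310, -0.0194).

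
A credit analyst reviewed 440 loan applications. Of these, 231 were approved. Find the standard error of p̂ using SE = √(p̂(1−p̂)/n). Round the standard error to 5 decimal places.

With x = 231 successes in n = 440, p̂ = 0.52500.
p̂(1−p̂) = 0.249375.
SE = √(0.249375/440) = √0.000566761 = 0.02381.

SE = 0.02381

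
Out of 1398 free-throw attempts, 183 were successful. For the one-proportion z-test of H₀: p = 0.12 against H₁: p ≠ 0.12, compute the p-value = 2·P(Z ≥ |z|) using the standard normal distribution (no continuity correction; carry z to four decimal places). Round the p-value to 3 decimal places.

p-value = 0.210

p̂ = 183/1398 = 0.13090.
Under H₀, SE = √(p₀(1−p₀)/n) = √(0.12·0.88/1398) = √0.000075536 = 0.008691.
Test statistic (full precision, shown to 4 dp): z = (183/1398 − 0.12)/SE₀ ≈ 1.2543.
p-value = 2·P(Z ≥ |z|) with z = 1.2543 → 0.210.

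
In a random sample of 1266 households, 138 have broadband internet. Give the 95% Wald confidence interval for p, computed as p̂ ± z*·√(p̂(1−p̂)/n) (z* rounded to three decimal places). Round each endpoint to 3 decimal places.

p̂ = 138/1266 = 0.10900.
SE = √(p̂(1−p̂)/n) = √(0.097123/1266) = 0.008759.
For 95% confidence, z* = 1.960.
Margin = 1.960·0.008759 = 0.01717.
CI: 0.10900 ± 0.01717 = (0.092, 0.126).

(0.092, 0.126)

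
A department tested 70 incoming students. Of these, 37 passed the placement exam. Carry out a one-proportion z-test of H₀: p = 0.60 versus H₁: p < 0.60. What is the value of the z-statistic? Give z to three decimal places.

z = -1.220

The sample proportion is 37/70 = 0.52857.
Null standard error: √(0.60·0.40/70) = √0.003428571 = 0.058554.
z = (p̂ − p₀)/SE = (0.52857 − 0.60)/0.058554 = -1.220.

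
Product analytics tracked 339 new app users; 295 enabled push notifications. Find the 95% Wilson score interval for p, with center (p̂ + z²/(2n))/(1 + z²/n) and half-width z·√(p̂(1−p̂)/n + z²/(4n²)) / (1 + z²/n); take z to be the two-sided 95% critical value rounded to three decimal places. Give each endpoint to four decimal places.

Here p̂ = 295/339 = 0.87021 and z = 1.960 (z² = 3.841600).
Denominator 1 + z²/n = 1 + 3.841600/339 = 1.011332.
Center = (0.87021 + 0.005666)/1.011332 = 0.86606.
Radicand: p̂(1−p̂)/n + z²/(4n²) = 0.000333177 + 0.000008357 = 0.000341534.
Half-width = z·√(radicand)/denom = 1.960·0.018481/1.011332 = 0.03582.
Interval: 0.86606 ± 0.03582 → (0.8302, 0.9019).

(0.8302, 0.9019)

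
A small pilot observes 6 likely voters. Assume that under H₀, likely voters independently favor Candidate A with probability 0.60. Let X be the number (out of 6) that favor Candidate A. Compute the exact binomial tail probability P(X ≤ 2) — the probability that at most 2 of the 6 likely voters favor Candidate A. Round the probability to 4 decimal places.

X ~ Binomial(n=6, p=0.60).
P(X ≤ 2) = C(6,0)·0.60^0·0.40^6 + C(6,1)·0.60^1·0.40^5 + C(6,2)·0.60^2·0.40^4.
= 0.004096 + 0.036864 + 0.138240 = 0.1792.

P = 0.1792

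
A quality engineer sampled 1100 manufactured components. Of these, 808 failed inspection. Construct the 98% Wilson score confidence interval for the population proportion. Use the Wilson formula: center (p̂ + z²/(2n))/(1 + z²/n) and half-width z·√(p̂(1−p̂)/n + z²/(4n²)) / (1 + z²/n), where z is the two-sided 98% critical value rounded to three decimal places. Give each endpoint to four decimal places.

p̂ = 808/1100 = 0.73455; z = 2.326, so z² = 5.410276.
Denominator 1 + z²/n = 1 + 5.410276/1100 = 1.004918.
Adjusted center: (0.73455 + z²/(2n))/1.004918 = 0.73340.
Radicand: p̂(1−p̂)/n + z²/(4n²) = 0.000177262 + 0.000001118 = 0.000178380.
Half-width = z·√(radicand)/denom = 2.326·0.013356/1.004918 = 0.03091.
So the interval runs from 0.7025 to 0.7643.

(0.7025, 0.7643)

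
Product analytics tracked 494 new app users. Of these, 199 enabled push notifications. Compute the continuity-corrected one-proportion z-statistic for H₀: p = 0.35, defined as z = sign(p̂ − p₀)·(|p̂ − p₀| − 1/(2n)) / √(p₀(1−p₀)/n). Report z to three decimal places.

The sample proportion is 199/494 = 0.40283. p̂ − p₀ = 0.052834.
Continuity correction 1/(2n) = 1/988 = 0.001012.
Corrected numerator: |0.052834| − 0.001012 = 0.051822.
SE₀ = √(0.35·0.65/494) = 0.021460.
z = (+)0.051822/0.021460 = 2.415.

z = 2.415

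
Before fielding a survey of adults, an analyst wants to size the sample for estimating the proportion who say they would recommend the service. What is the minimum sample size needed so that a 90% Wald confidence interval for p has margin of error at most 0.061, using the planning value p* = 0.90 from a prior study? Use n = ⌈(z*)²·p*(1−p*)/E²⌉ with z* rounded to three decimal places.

n = 66

The 90% critical value is z* = 1.645.
p*(1−p*) = 0.90·0.10 = 0.0900.
Required n before rounding: 2.706025 × 0.0900 / 0.061² = 65.451.
Rounding up, n = 66.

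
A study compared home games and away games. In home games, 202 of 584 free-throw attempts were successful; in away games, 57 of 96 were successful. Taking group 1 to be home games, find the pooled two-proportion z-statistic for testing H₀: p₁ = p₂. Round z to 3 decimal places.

z = -4.635

p̂₁ = 202/584 = 0.34589, p̂₂ = 57/96 = 0.59375.
Pooling: p̂ = 259/680 = 0.38088.
Pooled SE = √[0.2358110·0.01212900] ≈ 0.053480.
z = (p̂₁ − p̂₂)/SE = (0.34589 − 0.59375)/0.053480 = -0.24786/0.053480 = -4.635.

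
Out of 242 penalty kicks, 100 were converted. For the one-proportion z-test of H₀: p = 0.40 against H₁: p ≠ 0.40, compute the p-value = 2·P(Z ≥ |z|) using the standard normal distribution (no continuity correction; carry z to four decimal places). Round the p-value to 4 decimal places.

p-value = 0.6746

p̂ = 100/242 = 0.41322.
Null standard error: √(0.40·0.60/242) = √0.000991736 = 0.031492.
Test statistic (full precision, shown to 4 dp): z = (100/242 − 0.40)/SE₀ ≈ 0.4199.
From the standard normal, 2·P(Z ≥ |z|) = 0.6746.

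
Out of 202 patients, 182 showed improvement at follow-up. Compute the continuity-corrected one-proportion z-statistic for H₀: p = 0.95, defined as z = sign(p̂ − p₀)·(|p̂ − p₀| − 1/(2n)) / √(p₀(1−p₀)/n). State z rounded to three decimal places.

z = -3.035

Sample proportion p̂ = 182/202 = 0.90099. p̂ − p₀ = -0.049010.
Continuity correction 1/(2n) = 1/404 = 0.002475.
Corrected numerator: |-0.049010| − 0.002475 = 0.046535.
SE₀ = √(0.95·0.05/202) = 0.015335.
z = (−)0.046535/0.015335 = -3.035.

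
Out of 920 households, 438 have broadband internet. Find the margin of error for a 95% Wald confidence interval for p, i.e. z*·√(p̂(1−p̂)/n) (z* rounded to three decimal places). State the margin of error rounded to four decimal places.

p̂ = 438/920 = 0.47609.
SE(p̂) = √(0.47609·0.52391/920) = 0.016466.
z* = 1.960 at the 95% level.
So ME = 0.0323.

ME = 0.0323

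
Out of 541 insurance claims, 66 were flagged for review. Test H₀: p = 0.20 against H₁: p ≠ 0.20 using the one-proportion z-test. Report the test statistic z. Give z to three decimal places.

z = -4.536

p̂ = 66/541 = 0.12200.
Null standard error: √(0.20·0.80/541) = √0.000295749 = 0.017197.
z = (p̂ − p₀)/SE = (0.12200 − 0.20)/0.017197 = -4.536.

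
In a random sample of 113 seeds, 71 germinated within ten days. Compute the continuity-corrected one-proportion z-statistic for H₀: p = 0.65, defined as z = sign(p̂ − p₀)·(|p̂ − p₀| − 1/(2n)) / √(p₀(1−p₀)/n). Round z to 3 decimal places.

z = -0.385

With x = 71 successes in n = 113, p̂ = 0.62832. p̂ − p₀ = -0.021681.
1/(2n) = 0.004425.
Corrected numerator: |-0.021681| − 0.004425 = 0.017256.
Under H₀, SE = √(p₀(1−p₀)/n) = √(0.65·0.35/113) = √0.002013274 = 0.044870.
z = −0.017256/0.044870 = -0.385.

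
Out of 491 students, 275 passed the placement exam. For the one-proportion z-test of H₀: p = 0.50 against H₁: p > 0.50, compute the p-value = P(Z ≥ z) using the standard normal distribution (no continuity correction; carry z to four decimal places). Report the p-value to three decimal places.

p-value = 0.004

With x = 275 successes in n = 491, p̂ = 0.56008.
Under H₀, SE = √(p₀(1−p₀)/n) = √(0.50·0.50/491) = √0.000509165 = 0.022565.
z = (p̂ − p₀)/SE = (275/491 − 0.50)/0.022565 ≈ 2.6626.
From the standard normal, P(Z ≥ z) = 0.004.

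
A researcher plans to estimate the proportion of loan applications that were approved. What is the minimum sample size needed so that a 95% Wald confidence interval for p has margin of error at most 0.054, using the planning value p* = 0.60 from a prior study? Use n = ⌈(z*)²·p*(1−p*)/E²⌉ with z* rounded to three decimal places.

n = 317

z* = 1.960 at the 95% level.
p*(1−p*) = 0.60·0.40 = 0.2400.
Required n before rounding: 3.841600 × 0.2400 / 0.054² = 316.181.
Rounding up, n = 317.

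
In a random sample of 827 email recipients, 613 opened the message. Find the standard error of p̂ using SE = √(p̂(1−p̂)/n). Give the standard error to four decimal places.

SE = 0.0152

The sample proportion is 613/827 = 0.74123.
p̂(1−p̂) = 0.74123·0.25877 = 0.191808.
Dividing by n and taking the root: √0.000231932 = 0.0152.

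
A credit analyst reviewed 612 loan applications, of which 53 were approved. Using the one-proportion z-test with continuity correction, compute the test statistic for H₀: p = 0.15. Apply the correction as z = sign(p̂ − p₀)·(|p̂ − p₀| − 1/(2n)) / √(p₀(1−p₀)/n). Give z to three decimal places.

z = -4.336

With x = 53 successes in n = 612, p̂ = 0.08660. p̂ − p₀ = -0.063399.
1/(2n) = 0.000817.
Corrected numerator: |-0.063399| − 0.000817 = 0.062582.
Null standard error: √(0.15·0.85/612) = √0.000208333 = 0.014434.
z = (−)0.062582/0.014434 = -4.336.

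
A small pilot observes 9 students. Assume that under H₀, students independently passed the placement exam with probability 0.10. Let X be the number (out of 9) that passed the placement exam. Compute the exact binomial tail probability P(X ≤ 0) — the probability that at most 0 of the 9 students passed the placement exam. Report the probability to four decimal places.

P = 0.3874

X is binomial with n = 9 and p = 0.10.
P(X ≤ 0) = C(9,0)·0.10^0·0.90^9.
= 0.387420 = 0.3874.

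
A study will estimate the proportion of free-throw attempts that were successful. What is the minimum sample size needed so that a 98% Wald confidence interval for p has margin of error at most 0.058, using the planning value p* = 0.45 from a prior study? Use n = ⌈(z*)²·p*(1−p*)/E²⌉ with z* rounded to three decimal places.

n = 399

For 98% confidence, z* = 2.326.
p*(1−p*) = 0.2475.
(z*)²·p*(1−p*)/E² = 5.410276·0.2475/0.003364 = 398.051.
Rounding up, n = 399.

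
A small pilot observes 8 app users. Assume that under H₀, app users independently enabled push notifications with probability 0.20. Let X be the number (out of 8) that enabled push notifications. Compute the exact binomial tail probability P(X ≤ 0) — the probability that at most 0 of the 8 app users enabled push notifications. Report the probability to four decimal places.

P = 0.1678

X ~ Binomial(n=8, p=0.20).
P(X ≤ 0) = C(8,0)·0.20^0·0.80^8.
= 0.167772 = 0.1678.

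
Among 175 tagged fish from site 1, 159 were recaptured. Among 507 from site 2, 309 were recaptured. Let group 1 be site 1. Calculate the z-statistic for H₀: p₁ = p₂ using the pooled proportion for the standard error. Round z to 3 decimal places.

Sample proportions: p̂₁ = 159/175 = 0.90857 and p̂₂ = 309/507 = 0.60947.
Pooling: p̂ = 468/682 = 0.68622.
Pooled SE = √[0.2153232·0.00768667] ≈ 0.040683.
z = (p̂₁ − p̂₂)/SE = (0.90857 − 0.60947)/0.040683 = 0.29910/0.040683 = 7.352.

z = 7.352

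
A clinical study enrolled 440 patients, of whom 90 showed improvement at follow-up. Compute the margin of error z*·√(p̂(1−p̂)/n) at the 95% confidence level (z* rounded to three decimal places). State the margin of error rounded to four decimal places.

p̂ = 90/440 = 0.20455.
SE = √(p̂(1−p̂)/n) = √(0.162707/440) = 0.019230.
For 95% confidence, z* = 1.960.
Margin of error = z*·SE = 1.960 × 0.019230 = 0.0377.

ME = 0.0377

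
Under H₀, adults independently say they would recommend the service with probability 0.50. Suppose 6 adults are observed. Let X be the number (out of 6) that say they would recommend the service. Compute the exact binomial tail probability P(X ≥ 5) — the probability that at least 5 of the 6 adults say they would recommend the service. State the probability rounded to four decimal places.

P = 0.1094

X ~ Binomial(n=6, p=0.50).
P(X ≥ 5) = C(6,5)·0.50^5·0.50^1 + C(6,6)·0.50^6·0.50^0.
= 0.093750 + 0.015625 = 0.1094.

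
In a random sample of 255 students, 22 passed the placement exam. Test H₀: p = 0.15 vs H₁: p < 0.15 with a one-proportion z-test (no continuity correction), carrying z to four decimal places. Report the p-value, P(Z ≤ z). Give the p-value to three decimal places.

The sample proportion is 22/255 = 0.08627.
Under H₀, SE = √(p₀(1−p₀)/n) = √(0.15·0.85/255) = √0.000500000 = 0.022361.
z = (p̂ − p₀)/SE = (22/255 − 0.15)/0.022361 ≈ -2.8499.
From the standard normal, P(Z ≤ z) = 0.002.

p-value = 0.002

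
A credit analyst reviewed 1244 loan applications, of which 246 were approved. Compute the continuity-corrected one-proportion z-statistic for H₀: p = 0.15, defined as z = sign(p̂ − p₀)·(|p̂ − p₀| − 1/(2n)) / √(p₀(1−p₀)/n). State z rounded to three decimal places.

z = 4.677

Sample proportion p̂ = 246/1244 = 0.19775. p̂ − p₀ = 0.047749.
1/(2n) = 0.000402.
Corrected numerator: |0.047749| − 0.000402 = 0.047347.
SE₀ = √(0.15·0.85/1244) = 0.010124.
z = (+)0.047347/0.010124 = 4.677.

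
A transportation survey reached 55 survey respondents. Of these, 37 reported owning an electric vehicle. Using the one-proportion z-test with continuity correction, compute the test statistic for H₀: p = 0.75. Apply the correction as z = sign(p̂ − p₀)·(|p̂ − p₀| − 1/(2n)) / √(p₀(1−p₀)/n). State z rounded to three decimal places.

z = -1.168

Sample proportion p̂ = 37/55 = 0.67273. p̂ − p₀ = -0.077273.
Continuity correction 1/(2n) = 1/110 = 0.009091.
Corrected numerator: |-0.077273| − 0.009091 = 0.068182.
Null standard error: √(0.75·0.25/55) = √0.003409091 = 0.058387.
z = −0.068182/0.058387 = -1.168.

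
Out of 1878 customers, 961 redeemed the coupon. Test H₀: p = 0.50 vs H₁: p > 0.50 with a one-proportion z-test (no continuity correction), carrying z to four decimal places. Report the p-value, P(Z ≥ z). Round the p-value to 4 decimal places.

The sample proportion is 961/1878 = 0.51171.
SE₀ = √(0.50·0.50/1878) = 0.011538.
Test statistic (full precision, shown to 4 dp): z = (961/1878 − 0.50)/SE₀ ≈ 1.0153.
p-value = P(Z ≥ z) with z = 1.0153 → 0.1550.

p-value = 0.1550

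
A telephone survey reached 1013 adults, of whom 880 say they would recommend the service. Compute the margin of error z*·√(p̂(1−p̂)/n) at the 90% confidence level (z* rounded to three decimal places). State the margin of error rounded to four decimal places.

ME = 0.0175

With x = 880 successes in n = 1013, p̂ = 0.86871.
Standard error of p̂: √(0.114055/1013) = √0.000112592 = 0.010611.
For 90% confidence, z* = 1.645.
So ME = 0.0175.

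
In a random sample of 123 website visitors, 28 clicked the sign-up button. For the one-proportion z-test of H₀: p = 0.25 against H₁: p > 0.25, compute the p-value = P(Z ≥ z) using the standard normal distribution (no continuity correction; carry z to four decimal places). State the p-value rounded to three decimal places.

With x = 28 successes in n = 123, p̂ = 0.22764.
Null standard error: √(0.25·0.75/123) = √0.001524390 = 0.039043.
z = (p̂ − p₀)/SE = (28/123 − 0.25)/0.039043 ≈ -0.5726.
p-value = P(Z ≥ z) with z = -0.5726 → 0.717.

p-value = 0.717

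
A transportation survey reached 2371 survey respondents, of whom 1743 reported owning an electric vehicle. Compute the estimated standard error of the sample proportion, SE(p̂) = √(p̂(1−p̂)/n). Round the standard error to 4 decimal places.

p̂ = 1743/2371 = 0.73513.
p̂(1−p̂) = 0.73513·0.26487 = 0.194714.
SE = √(0.194714/2371) = √0.000082123 = 0.0091.

SE = 0.0091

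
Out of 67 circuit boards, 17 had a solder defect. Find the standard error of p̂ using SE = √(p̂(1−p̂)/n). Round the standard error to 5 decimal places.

SE = 0.05316

Sample proportion p̂ = 17/67 = 0.25373.
p̂(1−p̂) = 0.25373·0.74627 = 0.189351.
Dividing by n and taking the root: √0.002826134 = 0.05316.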